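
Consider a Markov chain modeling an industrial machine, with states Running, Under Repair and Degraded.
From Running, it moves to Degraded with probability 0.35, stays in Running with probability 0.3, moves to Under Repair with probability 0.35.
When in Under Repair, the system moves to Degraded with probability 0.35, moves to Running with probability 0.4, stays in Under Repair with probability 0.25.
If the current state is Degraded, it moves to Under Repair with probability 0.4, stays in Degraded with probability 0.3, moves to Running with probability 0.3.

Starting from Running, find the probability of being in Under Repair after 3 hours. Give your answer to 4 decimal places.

0.3334

Propagate the distribution vector 3 hours from Running.
After 0 hours: (1.0000, 0.0000, 0.0000)
After 1 hour: (0.3000, 0.3500, 0.3500)
After 2 hours: (0.3350, 0.3325, 0.3325)
After 3 hours: (0.3333, 0.3334, 0.3334)
P(in Under Repair after 3 hours) = 0.3334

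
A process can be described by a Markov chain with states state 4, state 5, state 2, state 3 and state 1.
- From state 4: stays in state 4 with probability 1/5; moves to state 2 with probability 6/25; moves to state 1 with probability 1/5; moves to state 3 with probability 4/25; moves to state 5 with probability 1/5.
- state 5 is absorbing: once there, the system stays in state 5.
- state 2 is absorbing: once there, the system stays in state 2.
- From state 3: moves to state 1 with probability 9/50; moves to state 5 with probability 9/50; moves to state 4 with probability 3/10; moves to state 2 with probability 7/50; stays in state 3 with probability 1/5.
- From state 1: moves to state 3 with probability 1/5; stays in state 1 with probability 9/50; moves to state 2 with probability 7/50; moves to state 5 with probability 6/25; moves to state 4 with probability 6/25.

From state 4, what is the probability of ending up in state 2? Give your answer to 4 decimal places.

0.4988

Let h(s) be the probability of absorption at state 2 starting from transient state s. Then h(state 2) = 1 and h(state 5) = 0. By first-step analysis:
h(state 4) = 0.2·h(state 4) + 0.2·0 + 0.24·1 + 0.16·h(state 3) + 0.2·h(state 1)
h(state 3) = 0.3·h(state 4) + 0.18·0 + 0.14·1 + 0.2·h(state 3) + 0.18·h(state 1)
h(state 1) = 0.24·h(state 4) + 0.24·0 + 0.14·1 + 0.2·h(state 3) + 0.18·h(state 1)
Solving: h(state 4) = 0.4988, h(state 3) = 0.4585, h(state 1) = 0.4286.
Starting from state 4, the probability is 0.4988.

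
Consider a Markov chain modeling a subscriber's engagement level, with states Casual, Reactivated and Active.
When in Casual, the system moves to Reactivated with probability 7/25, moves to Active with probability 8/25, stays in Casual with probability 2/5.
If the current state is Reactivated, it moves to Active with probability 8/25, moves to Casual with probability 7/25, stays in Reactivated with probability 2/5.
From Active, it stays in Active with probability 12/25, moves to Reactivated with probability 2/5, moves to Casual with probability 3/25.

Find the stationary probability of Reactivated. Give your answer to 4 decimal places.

Let the stationary distribution be π with π = πP and π_1 + π_2 + π_3 = 1.
π_1 = 0.4·π_1 + 0.28·π_2 + 0.12·π_3
π_2 = 0.28·π_1 + 0.4·π_2 + 0.4·π_3
Solving with the normalization constraint gives π = (0.2489, 0.3701, 0.3810).
So the stationary probability of Reactivated is 0.3701.

0.3701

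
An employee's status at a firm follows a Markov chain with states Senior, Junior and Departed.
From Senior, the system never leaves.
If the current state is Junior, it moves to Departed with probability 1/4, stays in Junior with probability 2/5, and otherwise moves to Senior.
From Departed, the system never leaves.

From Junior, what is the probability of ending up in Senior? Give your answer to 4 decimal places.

Let h(s) be the probability of absorption at Senior starting from transient state s. Then h(Senior) = 1 and h(Departed) = 0. By first-step analysis:
h(Junior) = 0.35·1 + 0.4·h(Junior) + 0.25·0
Solving: h(Junior) = 0.5833.
Starting from Junior, the probability is 0.5833.

0.5833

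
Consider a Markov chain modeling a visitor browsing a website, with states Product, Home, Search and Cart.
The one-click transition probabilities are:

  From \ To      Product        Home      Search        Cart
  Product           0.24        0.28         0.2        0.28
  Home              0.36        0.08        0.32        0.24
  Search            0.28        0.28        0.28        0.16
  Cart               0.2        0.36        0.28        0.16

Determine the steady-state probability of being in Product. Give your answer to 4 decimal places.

0.2719

Let the stationary distribution be π with π = πP and π_1 + π_2 + π_3 + π_4 = 1.
π_1 = 0.24·π_1 + 0.36·π_2 + 0.28·π_3 + 0.2·π_4
π_2 = 0.28·π_1 + 0.08·π_2 + 0.28·π_3 + 0.36·π_4
π_3 = 0.2·π_1 + 0.32·π_2 + 0.28·π_3 + 0.28·π_4
Solving with the normalization constraint gives π = (0.2719, 0.2475, 0.2681, 0.2124).
So the stationary probability of Product is 0.2719.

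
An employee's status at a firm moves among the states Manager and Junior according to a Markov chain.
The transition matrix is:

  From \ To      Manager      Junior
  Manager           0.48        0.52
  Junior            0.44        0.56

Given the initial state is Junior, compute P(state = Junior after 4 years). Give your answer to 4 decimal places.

0.5417

Propagate the distribution vector 4 years from Junior.
After 0 years: (0.0000, 1.0000)
After 1 year: (0.4400, 0.5600)
After 2 years: (0.4576, 0.5424)
After 3 years: (0.4583, 0.5417)
After 4 years: (0.4583, 0.5417)
P(in Junior after 4 years) = 0.5417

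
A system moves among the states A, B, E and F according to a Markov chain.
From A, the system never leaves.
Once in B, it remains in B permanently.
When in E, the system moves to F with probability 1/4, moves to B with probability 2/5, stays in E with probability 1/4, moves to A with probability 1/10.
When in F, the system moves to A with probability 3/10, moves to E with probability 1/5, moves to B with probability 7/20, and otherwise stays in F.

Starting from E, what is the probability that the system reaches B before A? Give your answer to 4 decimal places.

0.7277

Let h(s) be the probability of absorption at B starting from transient state s. Then h(B) = 1 and h(A) = 0. By first-step analysis:
h(E) = 0.1·0 + 0.4·1 + 0.25·h(E) + 0.25·h(F)
h(F) = 0.3·0 + 0.35·1 + 0.2·h(E) + 0.15·h(F)
Solving: h(E) = 0.7277, h(F) = 0.5830.
Starting from E, the probability is 0.7277.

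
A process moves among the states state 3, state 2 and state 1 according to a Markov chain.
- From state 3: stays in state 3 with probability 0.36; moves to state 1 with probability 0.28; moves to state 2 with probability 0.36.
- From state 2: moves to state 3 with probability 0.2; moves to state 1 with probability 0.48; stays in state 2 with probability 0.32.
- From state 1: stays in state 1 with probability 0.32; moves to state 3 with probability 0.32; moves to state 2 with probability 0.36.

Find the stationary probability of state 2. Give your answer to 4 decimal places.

0.3462

Let the stationary distribution be π with π = πP and π_1 + π_2 + π_3 = 1.
π_1 = 0.36·π_1 + 0.2·π_2 + 0.32·π_3
π_2 = 0.36·π_1 + 0.32·π_2 + 0.36·π_3
Solving with the normalization constraint gives π = (0.2901, 0.3462, 0.3638).
So the stationary probability of state 2 is 0.3462.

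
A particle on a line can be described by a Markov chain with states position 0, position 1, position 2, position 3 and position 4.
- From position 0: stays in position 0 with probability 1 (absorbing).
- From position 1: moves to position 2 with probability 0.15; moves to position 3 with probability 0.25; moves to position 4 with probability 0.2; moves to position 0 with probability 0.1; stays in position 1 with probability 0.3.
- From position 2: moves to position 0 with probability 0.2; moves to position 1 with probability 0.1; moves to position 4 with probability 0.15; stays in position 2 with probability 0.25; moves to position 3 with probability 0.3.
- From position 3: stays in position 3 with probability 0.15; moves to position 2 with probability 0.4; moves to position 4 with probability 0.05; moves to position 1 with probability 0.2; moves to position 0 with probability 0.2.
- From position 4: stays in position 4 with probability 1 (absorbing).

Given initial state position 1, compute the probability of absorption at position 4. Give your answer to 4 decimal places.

0.5094

Let h(s) be the probability of absorption at position 4 starting from transient state s. Then h(position 4) = 1 and h(position 0) = 0. By first-step analysis:
h(position 1) = 0.1·0 + 0.3·h(position 1) + 0.15·h(position 2) + 0.25·h(position 3) + 0.2·1
h(position 2) = 0.2·0 + 0.1·h(position 1) + 0.25·h(position 2) + 0.3·h(position 3) + 0.15·1
h(position 3) = 0.2·0 + 0.2·h(position 1) + 0.4·h(position 2) + 0.15·h(position 3) + 0.05·1
Solving: h(position 1) = 0.5094, h(position 2) = 0.4181, h(position 3) = 0.3754.
Starting from position 1, the probability is 0.5094.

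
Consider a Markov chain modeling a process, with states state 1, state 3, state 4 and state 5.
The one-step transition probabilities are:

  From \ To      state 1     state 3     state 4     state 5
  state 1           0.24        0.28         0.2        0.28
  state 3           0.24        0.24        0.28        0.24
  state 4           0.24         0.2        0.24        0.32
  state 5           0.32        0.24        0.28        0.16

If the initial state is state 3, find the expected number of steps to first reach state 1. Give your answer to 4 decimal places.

Let t(s) be the expected number of steps to first reach state 1 from state s, with t(state 1) = 0. Conditioning on the first step:
t(state 3) = 1 + 0.24·t(state 3) + 0.28·t(state 4) + 0.24·t(state 5)
t(state 4) = 1 + 0.2·t(state 3) + 0.24·t(state 4) + 0.32·t(state 5)
t(state 5) = 1 + 0.24·t(state 3) + 0.28·t(state 4) + 0.16·t(state 5)
Solving: t(state 3) = 3.8554, t(state 4) = 3.8335, t(state 5) = 3.5699.
Expected steps from state 3 to state 1: 3.8554.

3.8554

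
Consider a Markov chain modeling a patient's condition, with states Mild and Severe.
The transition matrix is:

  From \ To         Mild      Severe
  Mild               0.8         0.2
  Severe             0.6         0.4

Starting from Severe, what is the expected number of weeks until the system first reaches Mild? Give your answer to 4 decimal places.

1.6667

Let t(s) be the expected number of weeks to first reach Mild from state s, with t(Mild) = 0. Conditioning on the first week:
t(Severe) = 1 + 0.4·t(Severe)
Solving: t(Severe) = 1.6667.
Expected weeks from Severe to Mild: 1.6667.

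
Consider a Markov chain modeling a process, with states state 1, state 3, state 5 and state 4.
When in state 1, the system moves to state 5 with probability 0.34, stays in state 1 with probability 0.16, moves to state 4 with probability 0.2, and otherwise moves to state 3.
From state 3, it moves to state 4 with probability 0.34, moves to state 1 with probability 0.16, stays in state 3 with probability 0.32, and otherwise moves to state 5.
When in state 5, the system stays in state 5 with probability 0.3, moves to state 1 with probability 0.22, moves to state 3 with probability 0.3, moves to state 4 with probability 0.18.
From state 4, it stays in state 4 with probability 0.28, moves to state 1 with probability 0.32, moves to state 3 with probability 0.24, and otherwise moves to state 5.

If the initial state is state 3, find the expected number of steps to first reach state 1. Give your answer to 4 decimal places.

Let t(s) be the expected number of steps to first reach state 1 from state s, with t(state 1) = 0. Conditioning on the first step:
t(state 3) = 1 + 0.32·t(state 3) + 0.18·t(state 5) + 0.34·t(state 4)
t(state 5) = 1 + 0.3·t(state 3) + 0.3·t(state 5) + 0.18·t(state 4)
t(state 4) = 1 + 0.24·t(state 3) + 0.16·t(state 5) + 0.28·t(state 4)
Solving: t(state 3) = 4.5784, t(state 5) = 4.3913, t(state 4) = 3.8909.
Expected steps from state 3 to state 1: 4.5784.

4.5784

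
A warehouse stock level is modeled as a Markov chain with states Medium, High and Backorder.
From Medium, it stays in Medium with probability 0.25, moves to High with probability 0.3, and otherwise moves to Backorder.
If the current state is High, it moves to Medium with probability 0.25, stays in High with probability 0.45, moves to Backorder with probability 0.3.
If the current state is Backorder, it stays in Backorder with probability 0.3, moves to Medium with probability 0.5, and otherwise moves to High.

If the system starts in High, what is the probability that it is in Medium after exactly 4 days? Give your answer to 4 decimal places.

Propagate the distribution vector 4 days from High.
After 0 days: (0.0000, 1.0000, 0.0000)
After 1 day: (0.2500, 0.4500, 0.3000)
After 2 days: (0.3250, 0.3375, 0.3375)
After 3 days: (0.3344, 0.3169, 0.3488)
After 4 days: (0.3372, 0.3127, 0.3502)
P(in Medium after 4 days) = 0.3372

0.3372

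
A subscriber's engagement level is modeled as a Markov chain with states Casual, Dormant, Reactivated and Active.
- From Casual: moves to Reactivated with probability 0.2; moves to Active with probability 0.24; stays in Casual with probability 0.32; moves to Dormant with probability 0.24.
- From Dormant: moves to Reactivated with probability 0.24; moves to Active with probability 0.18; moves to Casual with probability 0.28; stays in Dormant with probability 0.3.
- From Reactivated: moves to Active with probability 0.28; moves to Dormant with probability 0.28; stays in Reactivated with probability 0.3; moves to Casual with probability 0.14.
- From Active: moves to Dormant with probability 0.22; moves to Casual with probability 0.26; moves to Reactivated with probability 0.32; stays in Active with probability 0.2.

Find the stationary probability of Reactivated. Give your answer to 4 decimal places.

Let the stationary distribution be π with π = πP and π_1 + π_2 + π_3 + π_4 = 1.
π_1 = 0.32·π_1 + 0.28·π_2 + 0.14·π_3 + 0.26·π_4
π_2 = 0.24·π_1 + 0.3·π_2 + 0.28·π_3 + 0.22·π_4
π_3 = 0.2·π_1 + 0.24·π_2 + 0.3·π_3 + 0.32·π_4
Solving with the normalization constraint gives π = (0.2485, 0.2617, 0.2640, 0.2258).
So the stationary probability of Reactivated is 0.2640.

0.2640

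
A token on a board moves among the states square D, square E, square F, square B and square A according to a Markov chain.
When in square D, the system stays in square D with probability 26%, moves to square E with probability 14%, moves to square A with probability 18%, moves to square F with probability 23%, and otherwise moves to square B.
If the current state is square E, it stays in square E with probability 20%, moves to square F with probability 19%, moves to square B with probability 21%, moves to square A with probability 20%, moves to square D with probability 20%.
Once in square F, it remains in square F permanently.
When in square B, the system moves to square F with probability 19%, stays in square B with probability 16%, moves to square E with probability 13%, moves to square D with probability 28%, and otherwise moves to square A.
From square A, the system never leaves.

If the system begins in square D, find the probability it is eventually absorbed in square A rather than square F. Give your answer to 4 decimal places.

Let h(s) be the probability of absorption at square A starting from transient state s. Then h(square A) = 1 and h(square F) = 0. By first-step analysis:
h(square D) = 0.26·h(square D) + 0.14·h(square E) + 0.23·0 + 0.19·h(square B) + 0.18·1
h(square E) = 0.2·h(square D) + 0.2·h(square E) + 0.19·0 + 0.21·h(square B) + 0.2·1
h(square B) = 0.28·h(square D) + 0.13·h(square E) + 0.19·0 + 0.16·h(square B) + 0.24·1
Solving: h(square D) = 0.4727, h(square E) = 0.5050, h(square B) = 0.5214.
Starting from square D, the probability is 0.4727.

0.4727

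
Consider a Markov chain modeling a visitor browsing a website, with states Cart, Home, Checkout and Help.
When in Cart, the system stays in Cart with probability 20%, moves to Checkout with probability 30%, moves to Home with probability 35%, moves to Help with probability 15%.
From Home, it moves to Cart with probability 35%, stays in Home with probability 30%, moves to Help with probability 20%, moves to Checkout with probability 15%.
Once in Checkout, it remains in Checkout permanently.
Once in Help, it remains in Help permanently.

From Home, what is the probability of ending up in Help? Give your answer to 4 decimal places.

0.4857

Let h(s) be the probability of absorption at Help starting from transient state s. Then h(Help) = 1 and h(Checkout) = 0. By first-step analysis:
h(Cart) = 0.2·h(Cart) + 0.35·h(Home) + 0.3·0 + 0.15·1
h(Home) = 0.35·h(Cart) + 0.3·h(Home) + 0.15·0 + 0.2·1
Solving: h(Cart) = 0.4000, h(Home) = 0.4857.
Starting from Home, the probability is 0.4857.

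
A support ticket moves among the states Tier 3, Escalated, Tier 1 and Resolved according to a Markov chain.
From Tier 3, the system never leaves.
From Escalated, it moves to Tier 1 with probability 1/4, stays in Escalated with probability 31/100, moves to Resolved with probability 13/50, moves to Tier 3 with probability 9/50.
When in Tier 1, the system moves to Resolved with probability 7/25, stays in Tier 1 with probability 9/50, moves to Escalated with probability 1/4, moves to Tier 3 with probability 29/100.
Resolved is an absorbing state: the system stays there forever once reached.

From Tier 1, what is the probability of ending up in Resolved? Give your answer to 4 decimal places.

0.5130

Let h(s) be the probability of absorption at Resolved starting from transient state s. Then h(Resolved) = 1 and h(Tier 3) = 0. By first-step analysis:
h(Escalated) = 0.18·0 + 0.31·h(Escalated) + 0.25·h(Tier 1) + 0.26·1
h(Tier 1) = 0.29·0 + 0.25·h(Escalated) + 0.18·h(Tier 1) + 0.28·1
Solving: h(Escalated) = 0.5627, h(Tier 1) = 0.5130.
Starting from Tier 1, the probability is 0.5130.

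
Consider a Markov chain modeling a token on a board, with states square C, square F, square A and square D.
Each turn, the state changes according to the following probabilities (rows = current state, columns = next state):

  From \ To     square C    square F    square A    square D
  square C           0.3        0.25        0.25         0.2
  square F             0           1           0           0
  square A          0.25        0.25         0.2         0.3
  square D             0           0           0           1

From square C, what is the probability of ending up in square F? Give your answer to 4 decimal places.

0.5276

Let h(s) be the probability of absorption at square F starting from transient state s. Then h(square F) = 1 and h(square D) = 0. By first-step analysis:
h(square C) = 0.3·h(square C) + 0.25·1 + 0.25·h(square A) + 0.2·0
h(square A) = 0.25·h(square C) + 0.25·1 + 0.2·h(square A) + 0.3·0
Solving: h(square C) = 0.5276, h(square A) = 0.4774.
Starting from square C, the probability is 0.5276.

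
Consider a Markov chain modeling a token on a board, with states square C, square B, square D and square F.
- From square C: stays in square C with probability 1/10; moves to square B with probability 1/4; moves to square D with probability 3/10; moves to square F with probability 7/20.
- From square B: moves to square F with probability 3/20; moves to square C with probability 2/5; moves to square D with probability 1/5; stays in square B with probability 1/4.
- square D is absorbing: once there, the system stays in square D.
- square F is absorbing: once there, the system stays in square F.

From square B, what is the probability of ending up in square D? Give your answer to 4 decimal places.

0.5217

Let h(s) be the probability of absorption at square D starting from transient state s. Then h(square D) = 1 and h(square F) = 0. By first-step analysis:
h(square C) = 0.1·h(square C) + 0.25·h(square B) + 0.3·1 + 0.35·0
h(square B) = 0.4·h(square C) + 0.25·h(square B) + 0.2·1 + 0.15·0
Solving: h(square C) = 0.4783, h(square B) = 0.5217.
Starting from square B, the probability is 0.5217.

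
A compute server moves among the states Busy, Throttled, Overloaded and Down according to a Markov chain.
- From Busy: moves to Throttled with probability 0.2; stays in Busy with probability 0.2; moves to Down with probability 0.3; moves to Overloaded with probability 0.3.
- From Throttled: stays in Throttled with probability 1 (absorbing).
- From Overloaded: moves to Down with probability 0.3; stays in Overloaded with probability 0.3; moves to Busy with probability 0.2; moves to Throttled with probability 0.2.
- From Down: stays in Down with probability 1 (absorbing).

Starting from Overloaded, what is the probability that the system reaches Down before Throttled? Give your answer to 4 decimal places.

0.6000

Let h(s) be the probability of absorption at Down starting from transient state s. Then h(Down) = 1 and h(Throttled) = 0. By first-step analysis:
h(Busy) = 0.2·h(Busy) + 0.2·0 + 0.3·h(Overloaded) + 0.3·1
h(Overloaded) = 0.2·h(Busy) + 0.2·0 + 0.3·h(Overloaded) + 0.3·1
Solving: h(Busy) = 0.6000, h(Overloaded) = 0.6000.
Starting from Overloaded, the probability is 0.6000.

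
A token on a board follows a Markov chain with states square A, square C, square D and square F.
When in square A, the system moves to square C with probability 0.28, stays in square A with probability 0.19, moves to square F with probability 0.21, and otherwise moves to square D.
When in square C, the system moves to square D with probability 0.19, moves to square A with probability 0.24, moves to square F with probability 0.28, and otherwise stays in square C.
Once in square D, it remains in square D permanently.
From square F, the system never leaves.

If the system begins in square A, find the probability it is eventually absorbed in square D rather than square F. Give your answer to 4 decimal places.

Let h(s) be the probability of absorption at square D starting from transient state s. Then h(square D) = 1 and h(square F) = 0. By first-step analysis:
h(square A) = 0.19·h(square A) + 0.28·h(square C) + 0.32·1 + 0.21·0
h(square C) = 0.24·h(square A) + 0.29·h(square C) + 0.19·1 + 0.28·0
Solving: h(square A) = 0.5521, h(square C) = 0.4542.
Starting from square A, the probability is 0.5521.

0.5521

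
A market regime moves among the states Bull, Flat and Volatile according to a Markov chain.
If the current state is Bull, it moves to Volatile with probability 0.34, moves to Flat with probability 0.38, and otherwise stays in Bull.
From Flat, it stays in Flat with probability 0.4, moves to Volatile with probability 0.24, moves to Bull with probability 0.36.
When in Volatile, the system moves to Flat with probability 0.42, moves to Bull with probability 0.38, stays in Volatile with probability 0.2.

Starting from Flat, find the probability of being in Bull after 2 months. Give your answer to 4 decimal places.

0.3360

Sum over the intermediate state after 1 month:
P = P(Flat→Bull)·P(Bull→Bull) + P(Flat→Flat)·P(Flat→Bull) + P(Flat→Volatile)·P(Volatile→Bull)
  = 0.36×0.28 + 0.4×0.36 + 0.24×0.38
  = 0.1008 + 0.1440 + 0.0912 = 0.3360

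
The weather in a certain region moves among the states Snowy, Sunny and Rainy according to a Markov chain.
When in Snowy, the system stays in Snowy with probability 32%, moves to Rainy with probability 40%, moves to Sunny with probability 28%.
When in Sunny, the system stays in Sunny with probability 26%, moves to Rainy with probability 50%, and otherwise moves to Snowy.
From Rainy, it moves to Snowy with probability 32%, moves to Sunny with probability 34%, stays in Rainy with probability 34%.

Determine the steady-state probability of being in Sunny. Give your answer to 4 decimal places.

Let the stationary distribution be π with π = πP and π_1 + π_2 + π_3 = 1.
π_1 = 0.32·π_1 + 0.24·π_2 + 0.32·π_3
π_2 = 0.28·π_1 + 0.26·π_2 + 0.34·π_3
Solving with the normalization constraint gives π = (0.2961, 0.2984, 0.4055).
So the stationary probability of Sunny is 0.2984.

0.2984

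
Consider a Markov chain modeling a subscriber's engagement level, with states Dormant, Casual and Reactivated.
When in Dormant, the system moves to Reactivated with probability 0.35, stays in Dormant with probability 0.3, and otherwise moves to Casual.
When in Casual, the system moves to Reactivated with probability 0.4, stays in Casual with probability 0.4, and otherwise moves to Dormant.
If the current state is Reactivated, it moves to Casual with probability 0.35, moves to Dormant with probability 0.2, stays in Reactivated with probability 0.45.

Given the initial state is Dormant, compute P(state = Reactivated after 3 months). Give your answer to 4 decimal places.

0.4086

Propagate the distribution vector 3 months from Dormant.
After 0 months: (1.0000, 0.0000, 0.0000)
After 1 month: (0.3000, 0.3500, 0.3500)
After 2 months: (0.2300, 0.3675, 0.4025)
After 3 months: (0.2230, 0.3684, 0.4086)
P(in Reactivated after 3 months) = 0.4086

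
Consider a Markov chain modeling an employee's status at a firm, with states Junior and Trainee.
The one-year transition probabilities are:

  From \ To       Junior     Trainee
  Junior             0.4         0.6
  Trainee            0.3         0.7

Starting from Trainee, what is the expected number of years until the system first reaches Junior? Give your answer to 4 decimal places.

Let t(s) be the expected number of years to first reach Junior from state s, with t(Junior) = 0. Conditioning on the first year:
t(Trainee) = 1 + 0.7·t(Trainee)
Solving: t(Trainee) = 3.3333.
Expected years from Trainee to Junior: 3.3333.

3.3333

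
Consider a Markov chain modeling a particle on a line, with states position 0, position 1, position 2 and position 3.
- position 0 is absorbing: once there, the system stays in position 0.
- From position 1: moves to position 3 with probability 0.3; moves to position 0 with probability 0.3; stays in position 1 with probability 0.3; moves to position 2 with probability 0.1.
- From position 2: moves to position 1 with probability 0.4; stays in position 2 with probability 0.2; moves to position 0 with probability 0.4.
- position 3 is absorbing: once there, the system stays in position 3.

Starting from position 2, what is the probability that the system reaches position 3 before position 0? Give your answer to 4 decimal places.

Let h(s) be the probability of absorption at position 3 starting from transient state s. Then h(position 3) = 1 and h(position 0) = 0. By first-step analysis:
h(position 1) = 0.3·0 + 0.3·h(position 1) + 0.1·h(position 2) + 0.3·1
h(position 2) = 0.4·0 + 0.4·h(position 1) + 0.2·h(position 2)
Solving: h(position 1) = 0.4615, h(position 2) = 0.2308.
Starting from position 2, the probability is 0.2308.

0.2308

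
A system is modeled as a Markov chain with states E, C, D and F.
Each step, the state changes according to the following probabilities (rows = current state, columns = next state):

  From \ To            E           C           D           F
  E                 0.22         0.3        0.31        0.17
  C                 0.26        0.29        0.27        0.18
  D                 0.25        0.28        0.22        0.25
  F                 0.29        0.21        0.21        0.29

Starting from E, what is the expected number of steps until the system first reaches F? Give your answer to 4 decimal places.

5.1331

Let t(s) be the expected number of steps to first reach F from state s, with t(F) = 0. Conditioning on the first step:
t(E) = 1 + 0.22·t(E) + 0.3·t(C) + 0.31·t(D)
t(C) = 1 + 0.26·t(E) + 0.29·t(C) + 0.27·t(D)
t(D) = 1 + 0.25·t(E) + 0.28·t(C) + 0.22·t(D)
Solving: t(E) = 5.1331, t(C) = 5.0972, t(D) = 4.7571.
Expected steps from E to F: 5.1331.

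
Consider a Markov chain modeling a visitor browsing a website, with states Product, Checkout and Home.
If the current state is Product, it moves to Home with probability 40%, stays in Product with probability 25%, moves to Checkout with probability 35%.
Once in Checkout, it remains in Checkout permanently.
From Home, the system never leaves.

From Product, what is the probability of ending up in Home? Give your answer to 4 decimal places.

Let h(s) be the probability of absorption at Home starting from transient state s. Then h(Home) = 1 and h(Checkout) = 0. By first-step analysis:
h(Product) = 0.25·h(Product) + 0.35·0 + 0.4·1
Solving: h(Product) = 0.5333.
Starting from Product, the probability is 0.5333.

0.5333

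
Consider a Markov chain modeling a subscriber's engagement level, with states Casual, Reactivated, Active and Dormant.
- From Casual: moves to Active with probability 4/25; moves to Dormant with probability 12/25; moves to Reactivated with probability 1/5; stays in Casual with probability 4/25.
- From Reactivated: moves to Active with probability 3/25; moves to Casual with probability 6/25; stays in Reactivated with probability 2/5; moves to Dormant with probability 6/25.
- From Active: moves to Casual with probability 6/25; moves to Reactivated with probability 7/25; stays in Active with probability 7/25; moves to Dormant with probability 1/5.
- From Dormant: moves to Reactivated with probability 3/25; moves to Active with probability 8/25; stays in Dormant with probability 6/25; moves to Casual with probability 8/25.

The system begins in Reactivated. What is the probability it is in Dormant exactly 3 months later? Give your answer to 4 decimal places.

Propagate the distribution vector 3 months from Reactivated.
After 0 months: (0.0000, 1.0000, 0.0000, 0.0000)
After 1 month: (0.2400, 0.4000, 0.1200, 0.2400)
After 2 months: (0.2400, 0.2704, 0.1968, 0.2928)
After 3 months: (0.2442, 0.2464, 0.2196, 0.2897)
P(in Dormant after 3 months) = 0.2897

0.2897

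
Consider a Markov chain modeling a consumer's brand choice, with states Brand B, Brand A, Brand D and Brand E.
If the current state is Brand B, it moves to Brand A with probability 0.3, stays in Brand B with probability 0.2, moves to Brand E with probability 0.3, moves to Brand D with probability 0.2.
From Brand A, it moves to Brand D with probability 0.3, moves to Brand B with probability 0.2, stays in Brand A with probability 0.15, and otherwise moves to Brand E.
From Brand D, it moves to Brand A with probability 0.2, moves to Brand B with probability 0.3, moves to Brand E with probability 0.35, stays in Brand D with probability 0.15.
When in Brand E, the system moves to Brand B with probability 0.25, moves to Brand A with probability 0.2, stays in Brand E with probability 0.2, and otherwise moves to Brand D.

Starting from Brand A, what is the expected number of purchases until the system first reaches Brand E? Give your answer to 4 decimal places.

2.9517

Let t(s) be the expected number of purchases to first reach Brand E from state s, with t(Brand E) = 0. Conditioning on the first purchase:
t(Brand B) = 1 + 0.2·t(Brand B) + 0.3·t(Brand A) + 0.2·t(Brand D)
t(Brand A) = 1 + 0.2·t(Brand B) + 0.15·t(Brand A) + 0.3·t(Brand D)
t(Brand D) = 1 + 0.3·t(Brand B) + 0.2·t(Brand A) + 0.15·t(Brand D)
Solving: t(Brand B) = 3.0980, t(Brand A) = 2.9517, t(Brand D) = 2.9644.
Expected purchases from Brand A to Brand E: 2.9517.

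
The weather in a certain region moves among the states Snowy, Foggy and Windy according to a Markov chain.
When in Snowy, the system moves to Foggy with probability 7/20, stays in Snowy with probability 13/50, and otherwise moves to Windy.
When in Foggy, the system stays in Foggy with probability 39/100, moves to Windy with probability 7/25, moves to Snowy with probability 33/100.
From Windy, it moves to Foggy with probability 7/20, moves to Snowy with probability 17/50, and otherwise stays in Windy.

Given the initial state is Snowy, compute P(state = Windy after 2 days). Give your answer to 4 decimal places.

Sum over the intermediate state after 1 day:
P = P(Snowy→Snowy)·P(Snowy→Windy) + P(Snowy→Foggy)·P(Foggy→Windy) + P(Snowy→Windy)·P(Windy→Windy)
  = 0.26×0.39 + 0.35×0.28 + 0.39×0.31
  = 0.1014 + 0.0980 + 0.1209 = 0.3203

0.3203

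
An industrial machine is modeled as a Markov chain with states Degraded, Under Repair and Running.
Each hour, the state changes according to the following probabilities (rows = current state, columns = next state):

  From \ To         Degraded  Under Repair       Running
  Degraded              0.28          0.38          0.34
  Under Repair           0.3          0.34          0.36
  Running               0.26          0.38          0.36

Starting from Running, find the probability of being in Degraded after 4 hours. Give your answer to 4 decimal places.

Propagate the distribution vector 4 hours from Running.
After 0 hours: (0.0000, 0.0000, 1.0000)
After 1 hour: (0.2600, 0.3800, 0.3600)
After 2 hours: (0.2804, 0.3648, 0.3548)
After 3 hours: (0.2802, 0.3654, 0.3544)
After 4 hours: (0.2802, 0.3654, 0.3544)
P(in Degraded after 4 hours) = 0.2802

0.2802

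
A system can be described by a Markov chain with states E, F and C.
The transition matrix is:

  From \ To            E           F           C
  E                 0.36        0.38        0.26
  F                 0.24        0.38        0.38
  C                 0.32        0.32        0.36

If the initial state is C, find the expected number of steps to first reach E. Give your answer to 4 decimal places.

Let t(s) be the expected number of steps to first reach E from state s, with t(E) = 0. Conditioning on the first step:
t(F) = 1 + 0.38·t(F) + 0.38·t(C)
t(C) = 1 + 0.32·t(F) + 0.36·t(C)
Solving: t(F) = 3.7064, t(C) = 3.4157.
Expected steps from C to E: 3.4157.

3.4157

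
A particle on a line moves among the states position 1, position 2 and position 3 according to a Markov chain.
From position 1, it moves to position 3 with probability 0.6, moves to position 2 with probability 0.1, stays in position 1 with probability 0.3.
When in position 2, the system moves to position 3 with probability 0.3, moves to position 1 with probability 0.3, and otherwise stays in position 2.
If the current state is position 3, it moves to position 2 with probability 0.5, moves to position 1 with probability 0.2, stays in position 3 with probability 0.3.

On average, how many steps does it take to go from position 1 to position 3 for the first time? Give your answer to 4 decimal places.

1.7949

Let t(s) be the expected number of steps to first reach position 3 from state s, with t(position 3) = 0. Conditioning on the first step:
t(position 1) = 1 + 0.3·t(position 1) + 0.1·t(position 2)
t(position 2) = 1 + 0.3·t(position 1) + 0.4·t(position 2)
Solving: t(position 1) = 1.7949, t(position 2) = 2.5641.
Expected steps from position 1 to position 3: 1.7949.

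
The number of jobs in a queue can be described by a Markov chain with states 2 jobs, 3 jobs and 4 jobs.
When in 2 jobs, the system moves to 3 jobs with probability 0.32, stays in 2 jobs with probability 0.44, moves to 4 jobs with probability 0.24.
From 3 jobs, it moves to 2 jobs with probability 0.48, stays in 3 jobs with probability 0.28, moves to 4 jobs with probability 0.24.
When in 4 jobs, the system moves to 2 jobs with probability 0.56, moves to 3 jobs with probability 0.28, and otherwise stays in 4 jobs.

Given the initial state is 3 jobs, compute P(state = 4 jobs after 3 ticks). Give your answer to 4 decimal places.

0.2223

Propagate the distribution vector 3 ticks from 3 jobs.
After 0 ticks: (0.0000, 1.0000, 0.0000)
After 1 tick: (0.4800, 0.2800, 0.2400)
After 2 ticks: (0.4800, 0.2992, 0.2208)
After 3 ticks: (0.4785, 0.2992, 0.2223)
P(in 4 jobs after 3 ticks) = 0.2223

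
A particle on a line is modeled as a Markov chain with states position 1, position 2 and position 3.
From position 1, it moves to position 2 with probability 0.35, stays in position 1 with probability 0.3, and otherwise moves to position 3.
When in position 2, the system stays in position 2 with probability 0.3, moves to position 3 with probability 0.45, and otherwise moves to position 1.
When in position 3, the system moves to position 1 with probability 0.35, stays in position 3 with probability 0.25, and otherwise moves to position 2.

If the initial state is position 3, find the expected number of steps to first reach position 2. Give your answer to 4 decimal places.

Let t(s) be the expected number of steps to first reach position 2 from state s, with t(position 2) = 0. Conditioning on the first step:
t(position 1) = 1 + 0.3·t(position 1) + 0.35·t(position 3)
t(position 3) = 1 + 0.35·t(position 1) + 0.25·t(position 3)
Solving: t(position 1) = 2.7329, t(position 3) = 2.6087.
Expected steps from position 3 to position 2: 2.6087.

2.6087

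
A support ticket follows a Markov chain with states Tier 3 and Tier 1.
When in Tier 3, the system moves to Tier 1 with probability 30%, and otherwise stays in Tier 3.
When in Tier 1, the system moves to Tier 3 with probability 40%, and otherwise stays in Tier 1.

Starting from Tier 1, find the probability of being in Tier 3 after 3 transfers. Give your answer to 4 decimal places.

Propagate the distribution vector 3 transfers from Tier 1.
After 0 transfers: (0.0000, 1.0000)
After 1 transfer: (0.4000, 0.6000)
After 2 transfers: (0.5200, 0.4800)
After 3 transfers: (0.5560, 0.4440)
P(in Tier 3 after 3 transfers) = 0.5560

0.5560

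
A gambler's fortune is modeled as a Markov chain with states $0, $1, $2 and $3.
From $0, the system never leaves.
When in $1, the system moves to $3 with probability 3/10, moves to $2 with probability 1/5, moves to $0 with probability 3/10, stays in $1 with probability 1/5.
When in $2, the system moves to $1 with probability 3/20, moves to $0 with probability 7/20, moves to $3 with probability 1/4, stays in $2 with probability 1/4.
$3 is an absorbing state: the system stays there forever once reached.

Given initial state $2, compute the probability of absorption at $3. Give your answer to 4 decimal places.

Let h(s) be the probability of absorption at $3 starting from transient state s. Then h($3) = 1 and h($0) = 0. By first-step analysis:
h($1) = 0.3·0 + 0.2·h($1) + 0.2·h($2) + 0.3·1
h($2) = 0.35·0 + 0.15·h($1) + 0.25·h($2) + 0.25·1
Solving: h($1) = 0.4825, h($2) = 0.4298.
Starting from $2, the probability is 0.4298.

0.4298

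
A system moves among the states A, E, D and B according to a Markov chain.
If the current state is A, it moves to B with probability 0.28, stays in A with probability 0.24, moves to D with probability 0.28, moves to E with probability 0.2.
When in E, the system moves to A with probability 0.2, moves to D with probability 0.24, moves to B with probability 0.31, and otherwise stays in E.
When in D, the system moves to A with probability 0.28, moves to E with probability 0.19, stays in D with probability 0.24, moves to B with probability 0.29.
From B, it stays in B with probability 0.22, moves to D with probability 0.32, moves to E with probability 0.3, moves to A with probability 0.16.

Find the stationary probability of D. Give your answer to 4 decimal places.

Let the stationary distribution be π with π = πP and π_1 + π_2 + π_3 + π_4 = 1.
π_1 = 0.24·π_1 + 0.2·π_2 + 0.28·π_3 + 0.16·π_4
π_2 = 0.2·π_1 + 0.25·π_2 + 0.19·π_3 + 0.3·π_4
π_3 = 0.28·π_1 + 0.24·π_2 + 0.24·π_3 + 0.32·π_4
Solving with the normalization constraint gives π = (0.2195, 0.2365, 0.2707, 0.2734).
So the stationary probability of D is 0.2707.

0.2707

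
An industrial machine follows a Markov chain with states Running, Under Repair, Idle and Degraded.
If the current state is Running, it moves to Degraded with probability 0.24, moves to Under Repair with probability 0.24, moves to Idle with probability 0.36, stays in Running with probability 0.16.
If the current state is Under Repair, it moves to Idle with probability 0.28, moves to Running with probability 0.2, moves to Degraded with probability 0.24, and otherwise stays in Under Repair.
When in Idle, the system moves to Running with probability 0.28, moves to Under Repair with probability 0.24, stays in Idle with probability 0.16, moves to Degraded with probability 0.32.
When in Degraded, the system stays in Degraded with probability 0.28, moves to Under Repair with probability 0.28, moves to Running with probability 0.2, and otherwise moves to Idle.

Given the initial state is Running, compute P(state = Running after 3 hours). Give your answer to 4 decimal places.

0.2103

Propagate the distribution vector 3 hours from Running.
After 0 hours: (1.0000, 0.0000, 0.0000, 0.0000)
After 1 hour: (0.1600, 0.2400, 0.3600, 0.2400)
After 2 hours: (0.2224, 0.2592, 0.2400, 0.2784)
After 3 hours: (0.2103, 0.2615, 0.2579, 0.2703)
P(in Running after 3 hours) = 0.2103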